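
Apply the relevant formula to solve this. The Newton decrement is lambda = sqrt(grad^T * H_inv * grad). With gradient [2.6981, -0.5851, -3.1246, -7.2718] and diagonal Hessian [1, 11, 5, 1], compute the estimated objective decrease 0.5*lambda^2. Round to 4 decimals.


Step 1: H is diagonal, so H^(-1) * g = [2.6981, -0.0532, -0.6249, -7.2718].
Step 2: g^T H^(-1) g = sum_i g_i^2 / H_ii
  = (2.6981)^2/1 + (-0.5851)^2/11 + (-3.1246)^2/5 + (-7.2718)^2/1
  = 7.2797 + 0.0311 + 1.9526 + 52.8791 = 62.1426
Step 3: Objective decrease = 0.5 * g^T H^(-1) g = 31.0713


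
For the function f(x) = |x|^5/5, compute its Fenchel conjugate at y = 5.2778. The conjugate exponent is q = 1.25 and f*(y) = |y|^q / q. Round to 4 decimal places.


The conjugate exponent q satisfies 1/p + 1/q = 1.
p = 5, so q = 5/(5 - 1) = 1.25
|y|^q = 5.2778^1.25 = 7.9996
f*(5.2778) = 7.9996 / 1.25 = 6.3996


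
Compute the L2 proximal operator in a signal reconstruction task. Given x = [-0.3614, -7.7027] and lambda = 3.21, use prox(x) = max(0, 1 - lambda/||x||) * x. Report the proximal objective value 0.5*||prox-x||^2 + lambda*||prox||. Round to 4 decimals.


Step 1: Compute ||x||.
||x|| = 7.7112
Step 2: Compute scaling factor.
scale = max(0, 1 - 3.21/7.7112) = 0.5837
Step 3: prox(x) = [-0.211, -4.4962]
||prox(x)|| = 4.5012
Step 4: Proximal objective.
0.5*||prox-x||^2 = 5.1521
lambda*||prox|| = 14.4489
Total = 19.6008


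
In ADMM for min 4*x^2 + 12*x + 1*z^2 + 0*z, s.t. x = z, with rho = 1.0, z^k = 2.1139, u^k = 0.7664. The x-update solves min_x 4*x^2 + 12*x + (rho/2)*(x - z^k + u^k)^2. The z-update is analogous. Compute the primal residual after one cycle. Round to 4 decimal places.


ADMM iteration with rho = 1.0, z^k = 2.1139, u^k = 0.7664
Step 1: x-update.
Minimize 4*x^2 + 12*x + (1.0/2)*(x - 2.1139 + 0.7664)^2
FOC: (2*4 + 1.0)*x = -12 + 1.0*(2.1139 - 0.7664)
x^{k+1} = -1.1836
Step 2: z-update.
Minimize 1*z^2 + 0*z + (1.0/2)*(-1.1836 - z + 0.7664)^2
FOC: (2*1 + 1.0)*z = 0 + 1.0*(-1.1836 + 0.7664)
z^{k+1} = -0.1391
Step 3: u-update.
u^{k+1} = 0.7664 - 1.1836 + 0.1391 = -0.2781
Step 4: Primal residual = |-1.1836 + 0.1391| = 1.0445


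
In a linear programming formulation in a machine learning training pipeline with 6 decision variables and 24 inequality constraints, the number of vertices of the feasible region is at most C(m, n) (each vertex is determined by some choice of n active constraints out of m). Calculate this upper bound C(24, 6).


Each vertex corresponds to some choice of n active constraints out of m, so the number of vertices is at most C(m, n) = m! / (n!(m-n)!).
m = 24, n = 6
Numerator: 24 * 23 * 22 * 21 * 20 * 19
Denominator: 6! = 720
C(24, 6) = 134596


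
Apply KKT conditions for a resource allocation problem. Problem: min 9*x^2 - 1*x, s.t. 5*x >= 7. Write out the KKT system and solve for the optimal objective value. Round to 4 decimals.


Step 1: Try lambda = 0 (constraint inactive).
x_unc = 1/(2*9) = 0.0556
Check: 5*0.0556 = 0.278 < 7 -- violated!
Step 2: Constraint must be active: 5*x = 7
x* = 7/5 = 1.4
lambda = (2*9*1.4 - 1)/5 = 4.84
Step 3: Compute optimal value.
f(x*) = 9*1.4^2 - 1*1.4 = 16.24


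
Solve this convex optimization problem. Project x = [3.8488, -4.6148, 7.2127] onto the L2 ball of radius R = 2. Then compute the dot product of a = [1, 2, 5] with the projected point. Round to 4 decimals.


Step 1: Compute ||x|| (intermediates to 6 decimals).
||x|| = sqrt(3.8488^2 + (-4.6148)^2 + 7.2127^2) = 9.387901
Step 2: Project.
Since ||x|| > R, scale = R/||x|| = 2/9.387901 = 0.21304, proj(x) = scale * x
proj(x) = [0.819948, -0.983137, 1.536594]
Step 3: Dot product.
a^T * proj(x) = 1*0.819948 + 2*(-0.983137) + 5*1.536594 = 6.5366


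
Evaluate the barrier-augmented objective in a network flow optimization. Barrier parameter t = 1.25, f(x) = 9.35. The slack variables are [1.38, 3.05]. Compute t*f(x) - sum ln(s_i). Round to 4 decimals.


Step 1: Compute log-barrier.
ln values: [0.3221, 1.1151]
phi = -(0.3221 + 1.1151) = -1.4372
Step 2: Compute augmented objective.
t*f(x) = 1.25*9.35 = 11.6875
Total = 11.6875 - 1.4372 = 10.2503


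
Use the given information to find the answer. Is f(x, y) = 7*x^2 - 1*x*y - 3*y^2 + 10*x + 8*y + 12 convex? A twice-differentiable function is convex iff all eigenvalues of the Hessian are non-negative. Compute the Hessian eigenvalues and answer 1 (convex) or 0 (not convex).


The Hessian of f(x,y) = 7*x^2 - 1*x*y - 3*y^2 + 10*x + 8*y + 12 is:
H = [[14, -1], [-1, -6]]
Trace = 14 - 6 = 8
Determinant = 14*-6 - (-1)^2 = -85
Discriminant = (8)^2 - 4*-85 = 404.0
Eigenvalues: lambda_1 = -6.0499, lambda_2 = 14.0499
The function is not convex.

0


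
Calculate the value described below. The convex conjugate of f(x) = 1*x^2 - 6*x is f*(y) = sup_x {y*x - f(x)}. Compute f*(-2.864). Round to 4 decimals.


f*(y) = sup_x {y*x - a*x^2 - b*x} = sup_x {(y-b)*x - a*x^2}
FOC: (y - b) - 2a*x = 0 => x* = (y - b)/(2a)
x* = (-2.864 + 6)/(2*1) = 1.568
f*(-2.864) = (y-b)^2/(4a) = (-2.864 + 6)^2/(4*1)
= 9.8345/4 = 2.4586


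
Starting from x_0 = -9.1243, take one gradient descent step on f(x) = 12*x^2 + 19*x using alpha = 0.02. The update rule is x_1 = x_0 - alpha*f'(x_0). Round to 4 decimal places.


We compute the gradient at x_0 and apply the update.
f'(x) = 24*x + 19
f'(-9.1243) = 24*-9.1243 + 19 = -199.9832
x_1 = -9.1243 - 0.02*-199.9832 = -5.1246


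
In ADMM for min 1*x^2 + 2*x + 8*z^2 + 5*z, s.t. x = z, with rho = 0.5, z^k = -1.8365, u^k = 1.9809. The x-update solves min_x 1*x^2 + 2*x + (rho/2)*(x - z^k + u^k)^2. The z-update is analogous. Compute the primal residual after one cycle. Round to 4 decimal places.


ADMM iteration with rho = 0.5, z^k = -1.8365, u^k = 1.9809
Step 1: x-update.
Minimize 1*x^2 + 2*x + (0.5/2)*(x + 1.8365 + 1.9809)^2
FOC: (2*1 + 0.5)*x = -2 + 0.5*(-1.8365 - 1.9809)
x^{k+1} = -1.5635
Step 2: z-update.
Minimize 8*z^2 + 5*z + (0.5/2)*(-1.5635 - z + 1.9809)^2
FOC: (2*8 + 0.5)*z = -5 + 0.5*(-1.5635 + 1.9809)
z^{k+1} = -0.2904
Step 3: u-update.
u^{k+1} = 1.9809 - 1.5635 + 0.2904 = 0.7078
Step 4: Primal residual = |-1.5635 + 0.2904| = 1.2731


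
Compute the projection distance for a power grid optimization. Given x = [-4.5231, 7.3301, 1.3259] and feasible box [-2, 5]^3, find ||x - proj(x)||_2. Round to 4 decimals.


Project each component onto [-2, 5].
clip(-4.5231) = -2.0, clip(7.3301) = 5.0, clip(1.3259) = 1.3259
Projection = [-2.0, 5.0, 1.3259]
Squared diffs: [6.366, 5.4294, 0.0]
Distance = sqrt(11.7954) = 3.4344


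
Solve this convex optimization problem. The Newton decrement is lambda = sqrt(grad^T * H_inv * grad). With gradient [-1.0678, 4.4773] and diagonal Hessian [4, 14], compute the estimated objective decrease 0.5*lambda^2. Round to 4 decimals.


Step 1: H is diagonal, so H^(-1) * g = [-0.267, 0.3198].
Step 2: g^T H^(-1) g = sum_i g_i^2 / H_ii
  = (-1.0678)^2/4 + (4.4773)^2/14
  = 0.285 + 1.4319 = 1.7169
Step 3: Objective decrease = 0.5 * g^T H^(-1) g = 0.8585


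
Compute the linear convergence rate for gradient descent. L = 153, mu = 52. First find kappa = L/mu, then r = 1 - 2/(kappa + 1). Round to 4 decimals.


Step 1: Compute the condition number.
kappa = L/mu = 153/52 = 2.9423
Step 2: Compute the convergence rate.
r = 1 - 2/(kappa + 1) = 1 - 2*mu/(L + mu) = (L - mu)/(L + mu) = 101/205 = 0.4927


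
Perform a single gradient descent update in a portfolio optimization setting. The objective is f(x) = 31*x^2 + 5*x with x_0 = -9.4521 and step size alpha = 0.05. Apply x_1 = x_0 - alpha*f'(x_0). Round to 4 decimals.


We compute the gradient at x_0 and apply the update.
f'(x) = 62*x + 5
f'(-9.4521) = 62*-9.4521 + 5 = -581.0302
x_1 = -9.4521 - 0.05*-581.0302 = 19.5994


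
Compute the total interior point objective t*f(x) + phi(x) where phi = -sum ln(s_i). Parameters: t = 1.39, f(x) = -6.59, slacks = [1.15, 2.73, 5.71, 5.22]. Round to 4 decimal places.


Step 1: Compute log-barrier.
ln values: [0.1398, 1.0043, 1.7422, 1.6525]
phi = -(0.1398 + 1.0043 + 1.7422 + 1.6525) = -4.5388
Step 2: Compute augmented objective.
t*f(x) = 1.39*-6.59 = -9.1601
Total = -9.1601 - 4.5388 = -13.6989


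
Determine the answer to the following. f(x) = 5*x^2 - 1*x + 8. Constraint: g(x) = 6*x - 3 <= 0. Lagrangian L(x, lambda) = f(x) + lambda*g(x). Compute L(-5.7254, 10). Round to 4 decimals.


Step 1: Evaluate f(x).
f(-5.7254) = 5*(-5.7254)^2 - 1*(-5.7254) + 8 = 177.6264
Step 2: Evaluate g(x).
g(-5.7254) = 6*-5.7254 - 3 = -37.3524
Step 3: Compute Lagrangian.
L = 177.6264 + 10*-37.3524 = -195.8976


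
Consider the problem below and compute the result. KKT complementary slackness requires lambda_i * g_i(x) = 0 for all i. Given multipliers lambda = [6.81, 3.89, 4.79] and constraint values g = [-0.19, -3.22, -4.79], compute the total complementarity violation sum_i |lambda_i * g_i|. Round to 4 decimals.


KKT complementary slackness check:
lambda_1 * g_1 = 6.81 * -0.19 = -1.2939
lambda_2 * g_2 = 3.89 * -3.22 = -12.5258
lambda_3 * g_3 = 4.79 * -4.79 = -22.9441
Total violation = 1.2939 + 12.5258 + 22.9441 = 36.7638


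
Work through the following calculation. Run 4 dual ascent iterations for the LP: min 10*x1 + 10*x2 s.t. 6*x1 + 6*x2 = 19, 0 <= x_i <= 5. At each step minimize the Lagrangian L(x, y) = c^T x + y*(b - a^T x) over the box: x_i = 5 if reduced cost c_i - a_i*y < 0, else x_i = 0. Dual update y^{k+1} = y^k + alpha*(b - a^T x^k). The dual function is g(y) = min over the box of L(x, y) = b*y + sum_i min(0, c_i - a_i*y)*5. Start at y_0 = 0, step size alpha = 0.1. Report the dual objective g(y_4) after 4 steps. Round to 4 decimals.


Dual ascent for LP: min 10*x1 + 10*x2, 6*x1 + 6*x2 = 19, 0 <= x_i <= 5
Step 1: y^k = 0.0, reduced costs: (10.0, 10.0)
  x^k = (0.0, 0.0), subgradient = b - a^T x = 19.0
  y^{k+1} = 0.0 + 0.1*19.0 = 1.9
Step 2: y^k = 1.9, reduced costs: (-1.4, -1.4)
  x^k = (5.0, 5.0), subgradient = b - a^T x = -41.0
  y^{k+1} = 1.9 + 0.1*-41.0 = -2.2
Step 3: y^k = -2.2, reduced costs: (23.2, 23.2)
  x^k = (0.0, 0.0), subgradient = b - a^T x = 19.0
  y^{k+1} = -2.2 + 0.1*19.0 = -0.3
Step 4: y^k = -0.3, reduced costs: (11.8, 11.8)
  x^k = (0.0, 0.0), subgradient = b - a^T x = 19.0
  y^{k+1} = -0.3 + 0.1*19.0 = 1.6
Dual objective at y_4 = 1.6: reduced costs (0.4, 0.4), box minimizer x = (0.0, 0.0)
g(y_4) = b*y + (c1 - a1*y)*x1 + (c2 - a2*y)*x2 = 19*1.6 + 0.4*0.0 + 0.4*0.0 = 30.4 + 0.0 + 0.0 = 30.4


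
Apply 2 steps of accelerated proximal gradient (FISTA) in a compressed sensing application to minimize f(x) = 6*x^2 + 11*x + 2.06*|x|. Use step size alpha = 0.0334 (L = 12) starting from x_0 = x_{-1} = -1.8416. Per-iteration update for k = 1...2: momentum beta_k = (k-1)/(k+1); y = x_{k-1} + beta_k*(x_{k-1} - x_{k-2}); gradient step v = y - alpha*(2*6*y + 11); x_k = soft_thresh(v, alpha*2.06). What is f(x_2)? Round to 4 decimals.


FISTA on f(x) = 6*x^2 + 11*x + 2.06*|x|
L = 12, alpha = 0.0334
Iteration 1: beta = 0.0, y = -1.8416 + 0.0*(-1.8416 + 1.8416) = -1.8416
  grad(y) = -11.0992, v = y - alpha*grad = -1.4709
  prox(v) = soft_thresh(-1.4709, 0.0688) = -1.4021
Iteration 2: beta = 0.3333, y = -1.4021 + 0.3333*(-1.4021 + 1.8416) = -1.2556
  grad(y) = -4.0669, v = y - alpha*grad = -1.1197
  prox(v) = soft_thresh(-1.1197, 0.0688) = -1.0509
f(x_2) = 6*(-1.0509)^2 + 11*(-1.0509) + 2.06*|-1.0509| = -2.7686


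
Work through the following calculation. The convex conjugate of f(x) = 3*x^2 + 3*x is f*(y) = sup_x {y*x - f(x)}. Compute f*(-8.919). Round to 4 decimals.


f*(y) = sup_x {y*x - a*x^2 - b*x} = sup_x {(y-b)*x - a*x^2}
FOC: (y - b) - 2a*x = 0 => x* = (y - b)/(2a)
x* = (-8.919 - 3)/(2*3) = -1.9865
f*(-8.919) = (y-b)^2/(4a) = (-8.919 - 3)^2/(4*3)
= 142.0626/12 = 11.8385


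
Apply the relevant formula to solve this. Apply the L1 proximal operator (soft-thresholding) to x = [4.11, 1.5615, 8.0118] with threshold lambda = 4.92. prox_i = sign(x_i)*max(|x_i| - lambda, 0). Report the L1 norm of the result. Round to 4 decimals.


Soft-thresholding with lambda = 4.92:
prox(4.11) = sign(4.11)*max(|4.11| - 4.92, 0) = 0.0
prox(1.5615) = sign(1.5615)*max(|1.5615| - 4.92, 0) = 0.0
prox(8.0118) = sign(8.0118)*max(|8.0118| - 4.92, 0) = 3.0918
prox(x) = [0.0, 0.0, 3.0918]
||prox(x)||_1 = 0.0 + 0.0 + 3.0918 = 3.0918


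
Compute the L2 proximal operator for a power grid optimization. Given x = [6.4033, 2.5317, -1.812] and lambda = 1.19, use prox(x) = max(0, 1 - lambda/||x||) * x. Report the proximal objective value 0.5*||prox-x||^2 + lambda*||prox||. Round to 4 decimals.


Step 1: Compute ||x||.
||x|| = 7.12
Step 2: Compute scaling factor.
scale = max(0, 1 - 1.19/7.12) = 0.8329
Step 3: prox(x) = [5.3331, 2.1086, -1.5092]
||prox(x)|| = 5.93
Step 4: Proximal objective.
0.5*||prox-x||^2 = 0.7081
lambda*||prox|| = 7.0567
Total = 7.7648


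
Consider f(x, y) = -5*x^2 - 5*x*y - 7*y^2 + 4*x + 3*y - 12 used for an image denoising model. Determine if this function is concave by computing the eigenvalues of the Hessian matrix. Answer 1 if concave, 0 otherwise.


The Hessian of f(x,y) = -5*x^2 - 5*x*y - 7*y^2 + 4*x + 3*y - 12 is:
H = [[-10, -5], [-5, -14]]
Trace = -10 - 14 = -24
Determinant = -10*-14 - (-5)^2 = 115
Discriminant = (-24)^2 - 4*115 = 116.0
Eigenvalues: lambda_1 = -17.3852, lambda_2 = -6.6148
The function is concave.

1


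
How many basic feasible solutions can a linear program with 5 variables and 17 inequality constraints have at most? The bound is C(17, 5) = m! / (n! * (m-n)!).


Each vertex corresponds to some choice of n active constraints out of m, so the number of vertices is at most C(m, n) = m! / (n!(m-n)!).
m = 17, n = 5
Numerator: 17 * 16 * 15 * 14 * 13
Denominator: 5! = 120
C(17, 5) = 6188


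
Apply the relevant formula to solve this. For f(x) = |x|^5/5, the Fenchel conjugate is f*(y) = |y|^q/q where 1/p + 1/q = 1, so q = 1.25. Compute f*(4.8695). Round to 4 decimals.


The conjugate exponent q satisfies 1/p + 1/q = 1.
p = 5, so q = 5/(5 - 1) = 1.25
|y|^q = 4.8695^1.25 = 7.2336
f*(4.8695) = 7.2336 / 1.25 = 5.7869


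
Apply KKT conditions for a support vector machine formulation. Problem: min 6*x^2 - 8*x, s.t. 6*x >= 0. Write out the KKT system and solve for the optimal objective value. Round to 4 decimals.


Step 1: Try lambda = 0 (constraint inactive).
Stationarity: 2*6*x - 8 = 0
x* = 8/(2*6) = 2/3 = 0.6667 (rounded; the exact value 2/3 is used below)
Check constraint: 6*0.6667 = 4.0002 >= 0 -- satisfied.
Step 2: Compute optimal value.
f(x*) = 6*(2/3)^2 - 8*(2/3) = -2.6667


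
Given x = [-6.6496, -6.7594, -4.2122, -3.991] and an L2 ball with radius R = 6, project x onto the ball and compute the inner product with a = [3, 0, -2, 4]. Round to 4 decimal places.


Step 1: Compute ||x|| (intermediates to 6 decimals).
||x|| = sqrt((-6.6496)^2 + (-6.7594)^2 + (-4.2122)^2 + (-3.991)^2) = 11.116536
Step 2: Project.
Since ||x|| > R, scale = R/||x|| = 6/11.116536 = 0.539736, proj(x) = scale * x
proj(x) = [-3.589029, -3.648292, -2.273476, -2.154086]
Step 3: Dot product.
a^T * proj(x) = 3*(-3.589029) + 0*(-3.648292) - 2*(-2.273476) + 4*(-2.154086) = -14.8365


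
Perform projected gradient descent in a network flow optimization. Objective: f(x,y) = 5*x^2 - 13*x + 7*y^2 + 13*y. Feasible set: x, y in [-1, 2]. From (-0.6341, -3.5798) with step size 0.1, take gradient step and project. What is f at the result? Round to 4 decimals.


Step 1: Compute gradient at (-0.6341, -3.5798).
grad_x = 2*5*-0.6341 - 13 = -19.341
grad_y = 2*7*-3.5798 + 13 = -37.1172
Step 2: Gradient step.
x_raw = -0.6341 - 0.1*-19.341 = 1.3
y_raw = -3.5798 - 0.1*-37.1172 = 0.1319
Step 3: Project onto [-1, 2].
x_proj = clip(1.3) = 1.3
y_proj = clip(0.1319) = 0.1319
Step 4: Evaluate f.
f(1.3, 0.1319) = -6.6132


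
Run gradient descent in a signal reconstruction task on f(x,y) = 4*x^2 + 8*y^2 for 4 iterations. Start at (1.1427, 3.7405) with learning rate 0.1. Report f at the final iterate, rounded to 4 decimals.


Gradient descent on f(x,y) = 4*x^2 + 8*y^2.
Starting point: (1.1427, 3.7405), alpha = 0.1
Step 1: grad_x = 2*4*1.1427 = 9.1416, grad_y = 2*8*3.7405 = 59.848
  x_1 = 1.1427 - 0.1*9.1416 = 0.2285
  y_1 = 3.7405 - 0.1*59.848 = -2.2443
Step 2: grad_x = 2*4*0.2285 = 1.8283, grad_y = 2*8*-2.2443 = -35.9088
  x_2 = 0.2285 - 0.1*1.8283 = 0.0457
  y_2 = -2.2443 - 0.1*-35.9088 = 1.3466
Step 3: grad_x = 2*4*0.0457 = 0.3657, grad_y = 2*8*1.3466 = 21.5453
  x_3 = 0.0457 - 0.1*0.3657 = 0.0091
  y_3 = 1.3466 - 0.1*21.5453 = -0.8079
Step 4: grad_x = 2*4*0.0091 = 0.0731, grad_y = 2*8*-0.8079 = -12.9272
  x_4 = 0.0091 - 0.1*0.0731 = 0.0018
  y_4 = -0.8079 - 0.1*-12.9272 = 0.4848
f(0.0018, 0.4848) = 4*0.0018^2 + 8*0.4848^2 = 1.88


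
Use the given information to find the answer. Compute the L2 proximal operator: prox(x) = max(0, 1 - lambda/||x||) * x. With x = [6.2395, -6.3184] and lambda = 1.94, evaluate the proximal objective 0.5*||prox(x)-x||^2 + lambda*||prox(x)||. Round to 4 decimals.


Step 1: Compute ||x||.
||x|| = 8.88
Step 2: Compute scaling factor.
scale = max(0, 1 - 1.94/8.88) = 0.7815
Step 3: prox(x) = [4.8764, -4.938]
||prox(x)|| = 6.94
Step 4: Proximal objective.
0.5*||prox-x||^2 = 1.8818
lambda*||prox|| = 13.4636
Total = 15.3453


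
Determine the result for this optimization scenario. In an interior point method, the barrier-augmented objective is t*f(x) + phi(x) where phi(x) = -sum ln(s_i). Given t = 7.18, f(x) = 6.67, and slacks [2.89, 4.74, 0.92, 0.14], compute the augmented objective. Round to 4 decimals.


Step 1: Compute log-barrier.
ln values: [1.0613, 1.556, -0.0834, -1.9661]
phi = -(1.0613 + 1.556 - 0.0834 - 1.9661) = -0.5678
Step 2: Compute augmented objective.
t*f(x) = 7.18*6.67 = 47.8906
Total = 47.8906 - 0.5678 = 47.3228


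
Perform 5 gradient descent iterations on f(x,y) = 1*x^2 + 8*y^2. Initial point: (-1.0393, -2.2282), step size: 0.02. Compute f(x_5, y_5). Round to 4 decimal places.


Gradient descent on f(x,y) = 1*x^2 + 8*y^2.
Starting point: (-1.0393, -2.2282), alpha = 0.02
Step 1: grad_x = 2*1*-1.0393 = -2.0786, grad_y = 2*8*-2.2282 = -35.6512
  x_1 = -1.0393 - 0.02*-2.0786 = -0.9977
  y_1 = -2.2282 - 0.02*-35.6512 = -1.5152
Step 2: grad_x = 2*1*-0.9977 = -1.9955, grad_y = 2*8*-1.5152 = -24.2428
  x_2 = -0.9977 - 0.02*-1.9955 = -0.9578
  y_2 = -1.5152 - 0.02*-24.2428 = -1.0303
Step 3: grad_x = 2*1*-0.9578 = -1.9156, grad_y = 2*8*-1.0303 = -16.4851
  x_3 = -0.9578 - 0.02*-1.9156 = -0.9195
  y_3 = -1.0303 - 0.02*-16.4851 = -0.7006
Step 4: grad_x = 2*1*-0.9195 = -1.839, grad_y = 2*8*-0.7006 = -11.2099
  x_4 = -0.9195 - 0.02*-1.839 = -0.8827
  y_4 = -0.7006 - 0.02*-11.2099 = -0.4764
Step 5: grad_x = 2*1*-0.8827 = -1.7655, grad_y = 2*8*-0.4764 = -7.6227
  x_5 = -0.8827 - 0.02*-1.7655 = -0.8474
  y_5 = -0.4764 - 0.02*-7.6227 = -0.324
f(-0.8474, -0.324) = 1*(-0.8474)^2 + 8*(-0.324)^2 = 1.5577


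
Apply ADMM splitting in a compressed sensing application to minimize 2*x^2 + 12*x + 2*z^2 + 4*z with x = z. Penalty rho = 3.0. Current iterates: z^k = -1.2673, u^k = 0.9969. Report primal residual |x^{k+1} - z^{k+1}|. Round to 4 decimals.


ADMM iteration with rho = 3.0, z^k = -1.2673, u^k = 0.9969
Step 1: x-update.
Minimize 2*x^2 + 12*x + (3.0/2)*(x + 1.2673 + 0.9969)^2
FOC: (2*2 + 3.0)*x = -12 + 3.0*(-1.2673 - 0.9969)
x^{k+1} = -2.6847
Step 2: z-update.
Minimize 2*z^2 + 4*z + (3.0/2)*(-2.6847 - z + 0.9969)^2
FOC: (2*2 + 3.0)*z = -4 + 3.0*(-2.6847 + 0.9969)
z^{k+1} = -1.2948
Step 3: u-update.
u^{k+1} = 0.9969 - 2.6847 + 1.2948 = -0.393
Step 4: Primal residual = |-2.6847 + 1.2948| = 1.3899


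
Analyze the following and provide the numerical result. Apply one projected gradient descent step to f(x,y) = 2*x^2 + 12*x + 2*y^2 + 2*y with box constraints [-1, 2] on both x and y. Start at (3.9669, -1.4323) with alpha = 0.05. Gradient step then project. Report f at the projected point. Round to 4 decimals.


Step 1: Compute gradient at (3.9669, -1.4323).
grad_x = 2*2*3.9669 + 12 = 27.8676
grad_y = 2*2*-1.4323 + 2 = -3.7292
Step 2: Gradient step.
x_raw = 3.9669 - 0.05*27.8676 = 2.5735
y_raw = -1.4323 - 0.05*-3.7292 = -1.2458
Step 3: Project onto [-1, 2].
x_proj = clip(2.5735) = 2.0
y_proj = clip(-1.2458) = -1.0
Step 4: Evaluate f.
f(2.0, -1.0) = 32.0


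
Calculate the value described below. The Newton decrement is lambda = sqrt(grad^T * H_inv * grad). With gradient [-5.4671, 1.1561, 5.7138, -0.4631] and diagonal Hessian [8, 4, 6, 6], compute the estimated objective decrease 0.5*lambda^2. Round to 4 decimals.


Step 1: H is diagonal, so H^(-1) * g = [-0.6834, 0.289, 0.9523, -0.0772].
Step 2: g^T H^(-1) g = sum_i g_i^2 / H_ii
  = (-5.4671)^2/8 + (1.1561)^2/4 + (5.7138)^2/6 + (-0.4631)^2/6
  = 3.7361 + 0.3341 + 5.4413 + 0.0357 = 9.5473
Step 3: Objective decrease = 0.5 * g^T H^(-1) g = 4.7736


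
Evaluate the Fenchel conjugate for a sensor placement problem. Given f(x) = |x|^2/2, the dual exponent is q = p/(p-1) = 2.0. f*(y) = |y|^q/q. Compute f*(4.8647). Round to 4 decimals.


The conjugate exponent q satisfies 1/p + 1/q = 1.
p = 2, so q = 2/(2 - 1) = 2.0
|y|^q = 4.8647^2.0 = 23.6653
f*(4.8647) = 23.6653 / 2.0 = 11.8327


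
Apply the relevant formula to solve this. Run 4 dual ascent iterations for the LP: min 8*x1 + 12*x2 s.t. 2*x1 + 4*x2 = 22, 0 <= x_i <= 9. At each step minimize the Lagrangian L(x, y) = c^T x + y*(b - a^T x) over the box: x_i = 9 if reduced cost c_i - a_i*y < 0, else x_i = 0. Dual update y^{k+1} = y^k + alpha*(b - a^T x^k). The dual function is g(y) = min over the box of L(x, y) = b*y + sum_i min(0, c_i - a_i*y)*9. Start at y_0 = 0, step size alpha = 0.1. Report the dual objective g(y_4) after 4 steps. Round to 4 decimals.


Dual ascent for LP: min 8*x1 + 12*x2, 2*x1 + 4*x2 = 22, 0 <= x_i <= 9
Step 1: y^k = 0.0, reduced costs: (8.0, 12.0)
  x^k = (0.0, 0.0), subgradient = b - a^T x = 22.0
  y^{k+1} = 0.0 + 0.1*22.0 = 2.2
Step 2: y^k = 2.2, reduced costs: (3.6, 3.2)
  x^k = (0.0, 0.0), subgradient = b - a^T x = 22.0
  y^{k+1} = 2.2 + 0.1*22.0 = 4.4
Step 3: y^k = 4.4, reduced costs: (-0.8, -5.6)
  x^k = (9.0, 9.0), subgradient = b - a^T x = -32.0
  y^{k+1} = 4.4 + 0.1*-32.0 = 1.2
Step 4: y^k = 1.2, reduced costs: (5.6, 7.2)
  x^k = (0.0, 0.0), subgradient = b - a^T x = 22.0
  y^{k+1} = 1.2 + 0.1*22.0 = 3.4
Dual objective at y_4 = 3.4: reduced costs (1.2, -1.6), box minimizer x = (0.0, 9.0)
g(y_4) = b*y + (c1 - a1*y)*x1 + (c2 - a2*y)*x2 = 22*3.4 + 1.2*0.0 + (-1.6)*9.0 = 74.8 + 0.0 - 14.4 = 60.4


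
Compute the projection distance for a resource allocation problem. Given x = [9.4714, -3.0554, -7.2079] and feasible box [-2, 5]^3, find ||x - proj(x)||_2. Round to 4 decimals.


Project each component onto [-2, 5].
clip(9.4714) = 5.0, clip(-3.0554) = -2.0, clip(-7.2079) = -2.0
Projection = [5.0, -2.0, -2.0]
Squared diffs: [19.9934, 1.1139, 27.1222]
Distance = sqrt(48.2295) = 6.9447


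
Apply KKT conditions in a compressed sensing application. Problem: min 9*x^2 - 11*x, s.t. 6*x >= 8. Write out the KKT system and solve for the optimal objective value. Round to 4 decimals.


Step 1: Try lambda = 0 (constraint inactive).
x_unc = 11/(2*9) = 0.6111
Check: 6*0.6111 = 3.6666 < 8 -- violated!
Step 2: Constraint must be active: 6*x = 8
x* = 8/6 = 4/3 = 1.3333 (rounded; the exact value 4/3 is used below)
lambda = (2*9*(4/3) - 11)/6 = 2.1667
Step 3: Compute optimal value.
f(x*) = 9*(4/3)^2 - 11*(4/3) = 1.3333


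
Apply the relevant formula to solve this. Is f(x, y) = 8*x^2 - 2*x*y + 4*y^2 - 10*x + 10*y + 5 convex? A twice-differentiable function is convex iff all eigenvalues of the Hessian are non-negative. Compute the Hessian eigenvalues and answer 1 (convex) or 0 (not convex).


The Hessian of f(x,y) = 8*x^2 - 2*x*y + 4*y^2 - 10*x + 10*y + 5 is:
H = [[16, -2], [-2, 8]]
Trace = 16 + 8 = 24
Determinant = 16*8 - (-2)^2 = 124
Discriminant = (24)^2 - 4*124 = 80.0
Eigenvalues: lambda_1 = 7.5279, lambda_2 = 16.4721
The function is convex.

1


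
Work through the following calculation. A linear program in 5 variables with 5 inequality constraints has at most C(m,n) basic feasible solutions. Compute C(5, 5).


Each vertex corresponds to some choice of n active constraints out of m, so the number of vertices is at most C(m, n) = m! / (n!(m-n)!).
m = 5, n = 5
Numerator: 5 * 4 * 3 * 2 * 1
Denominator: 5! = 120
C(5, 5) = 1


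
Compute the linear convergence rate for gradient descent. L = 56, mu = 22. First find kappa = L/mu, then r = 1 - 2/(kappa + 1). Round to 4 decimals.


Step 1: Compute the condition number.
kappa = L/mu = 56/22 = 2.5455
Step 2: Compute the convergence rate.
r = 1 - 2/(kappa + 1) = 1 - 2*mu/(L + mu) = (L - mu)/(L + mu) = 34/78 = 0.4359


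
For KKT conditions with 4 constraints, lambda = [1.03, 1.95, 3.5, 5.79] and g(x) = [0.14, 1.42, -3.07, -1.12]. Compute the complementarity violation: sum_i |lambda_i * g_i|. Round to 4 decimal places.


KKT complementary slackness check:
lambda_1 * g_1 = 1.03 * 0.14 = 0.1442
lambda_2 * g_2 = 1.95 * 1.42 = 2.769
lambda_3 * g_3 = 3.5 * -3.07 = -10.745
lambda_4 * g_4 = 5.79 * -1.12 = -6.4848
Total violation = 0.1442 + 2.769 + 10.745 + 6.4848 = 20.143


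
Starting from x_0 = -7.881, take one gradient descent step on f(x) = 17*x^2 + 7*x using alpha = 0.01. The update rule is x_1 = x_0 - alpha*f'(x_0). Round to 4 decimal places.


We compute the gradient at x_0 and apply the update.
f'(x) = 34*x + 7
f'(-7.881) = 34*-7.881 + 7 = -260.954
x_1 = -7.881 - 0.01*-260.954 = -5.2715


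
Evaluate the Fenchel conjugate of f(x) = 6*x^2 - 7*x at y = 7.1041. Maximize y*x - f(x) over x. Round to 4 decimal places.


f*(y) = sup_x {y*x - a*x^2 - b*x} = sup_x {(y-b)*x - a*x^2}
FOC: (y - b) - 2a*x = 0 => x* = (y - b)/(2a)
x* = (7.1041 + 7)/(2*6) = 1.1753
f*(7.1041) = (y-b)^2/(4a) = (7.1041 + 7)^2/(4*6)
= 198.9256/24 = 8.2886


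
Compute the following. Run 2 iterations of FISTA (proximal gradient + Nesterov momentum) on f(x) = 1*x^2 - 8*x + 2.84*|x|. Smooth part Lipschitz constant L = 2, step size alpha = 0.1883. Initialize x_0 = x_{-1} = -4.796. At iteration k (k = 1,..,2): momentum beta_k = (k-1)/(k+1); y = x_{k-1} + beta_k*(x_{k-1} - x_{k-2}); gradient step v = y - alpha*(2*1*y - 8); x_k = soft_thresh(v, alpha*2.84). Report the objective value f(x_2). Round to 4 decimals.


FISTA on f(x) = 1*x^2 - 8*x + 2.84*|x|
L = 2, alpha = 0.1883
Iteration 1: beta = 0.0, y = -4.796 + 0.0*(-4.796 + 4.796) = -4.796
  grad(y) = -17.592, v = y - alpha*grad = -1.4834
  prox(v) = soft_thresh(-1.4834, 0.5348) = -0.9487
Iteration 2: beta = 0.3333, y = -0.9487 + 0.3333*(-0.9487 + 4.796) = 0.3338
  grad(y) = -7.3324, v = y - alpha*grad = 1.7145
  prox(v) = soft_thresh(1.7145, 0.5348) = 1.1797
f(x_2) = 1*1.1797^2 - 8*1.1797 + 2.84*|1.1797| = -4.6956


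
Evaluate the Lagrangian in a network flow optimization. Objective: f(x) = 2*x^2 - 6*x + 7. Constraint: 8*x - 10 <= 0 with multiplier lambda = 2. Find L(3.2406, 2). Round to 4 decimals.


Step 1: Evaluate f(x).
f(3.2406) = 2*3.2406^2 - 6*3.2406 + 7 = 8.5594
Step 2: Evaluate g(x).
g(3.2406) = 8*3.2406 - 10 = 15.9248
Step 3: Compute Lagrangian.
L = 8.5594 + 2*15.9248 = 40.409


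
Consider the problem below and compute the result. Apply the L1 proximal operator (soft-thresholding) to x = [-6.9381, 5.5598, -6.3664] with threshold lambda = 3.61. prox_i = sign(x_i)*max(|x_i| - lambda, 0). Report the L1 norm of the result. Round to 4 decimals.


Soft-thresholding with lambda = 3.61:
prox(-6.9381) = sign(-6.9381)*max(|-6.9381| - 3.61, 0) = -3.3281
prox(5.5598) = sign(5.5598)*max(|5.5598| - 3.61, 0) = 1.9498
prox(-6.3664) = sign(-6.3664)*max(|-6.3664| - 3.61, 0) = -2.7564
prox(x) = [-3.3281, 1.9498, -2.7564]
||prox(x)||_1 = 3.3281 + 1.9498 + 2.7564 = 8.0343


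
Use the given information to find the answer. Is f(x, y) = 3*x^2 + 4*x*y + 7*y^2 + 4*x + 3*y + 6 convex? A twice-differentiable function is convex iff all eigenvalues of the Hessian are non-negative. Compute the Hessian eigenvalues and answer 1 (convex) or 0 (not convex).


The Hessian of f(x,y) = 3*x^2 + 4*x*y + 7*y^2 + 4*x + 3*y + 6 is:
H = [[6, 4], [4, 14]]
Trace = 6 + 14 = 20
Determinant = 6*14 - (4)^2 = 68
Discriminant = (20)^2 - 4*68 = 128.0
Eigenvalues: lambda_1 = 4.3431, lambda_2 = 15.6569
The function is convex.

1


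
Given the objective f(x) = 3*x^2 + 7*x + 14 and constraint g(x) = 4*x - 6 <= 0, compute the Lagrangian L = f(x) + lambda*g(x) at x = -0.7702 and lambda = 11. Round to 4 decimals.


Step 1: Evaluate f(x).
f(-0.7702) = 3*(-0.7702)^2 + 7*(-0.7702) + 14 = 10.3882
Step 2: Evaluate g(x).
g(-0.7702) = 4*-0.7702 - 6 = -9.0808
Step 3: Compute Lagrangian.
L = 10.3882 + 11*-9.0808 = -89.5006


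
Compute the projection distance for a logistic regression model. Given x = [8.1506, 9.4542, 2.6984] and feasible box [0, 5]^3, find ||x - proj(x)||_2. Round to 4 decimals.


Project each component onto [0, 5].
clip(8.1506) = 5.0, clip(9.4542) = 5.0, clip(2.6984) = 2.6984
Projection = [5.0, 5.0, 2.6984]
Squared diffs: [9.9263, 19.8399, 0.0]
Distance = sqrt(29.7662) = 5.4558


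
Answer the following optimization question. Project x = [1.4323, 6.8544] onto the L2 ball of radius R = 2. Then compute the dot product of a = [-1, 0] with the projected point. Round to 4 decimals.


Step 1: Compute ||x|| (intermediates to 6 decimals).
||x|| = sqrt(1.4323^2 + 6.8544^2) = 7.002448
Step 2: Project.
Since ||x|| > R, scale = R/||x|| = 2/7.002448 = 0.285614, proj(x) = scale * x
proj(x) = [0.409085, 1.957713]
Step 3: Dot product.
a^T * proj(x) = -1*0.409085 + 0*1.957713 = -0.4091


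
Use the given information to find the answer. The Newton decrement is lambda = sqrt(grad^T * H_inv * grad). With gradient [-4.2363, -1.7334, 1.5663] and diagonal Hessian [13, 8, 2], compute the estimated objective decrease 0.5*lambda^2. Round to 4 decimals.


Step 1: H is diagonal, so H^(-1) * g = [-0.3259, -0.2167, 0.7832].
Step 2: g^T H^(-1) g = sum_i g_i^2 / H_ii
  = (-4.2363)^2/13 + (-1.7334)^2/8 + (1.5663)^2/2
  = 1.3805 + 0.3756 + 1.2266 = 2.9827
Step 3: Objective decrease = 0.5 * g^T H^(-1) g = 1.4914


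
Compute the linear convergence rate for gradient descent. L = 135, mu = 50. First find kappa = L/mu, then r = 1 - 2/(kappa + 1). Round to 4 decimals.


Step 1: Compute the condition number.
kappa = L/mu = 135/50 = 2.7
Step 2: Compute the convergence rate.
r = 1 - 2/(kappa + 1) = 1 - 2*mu/(L + mu) = (L - mu)/(L + mu) = 85/185 = 0.4595


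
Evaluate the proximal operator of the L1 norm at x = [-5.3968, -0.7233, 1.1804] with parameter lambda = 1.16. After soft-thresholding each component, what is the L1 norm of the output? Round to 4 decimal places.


Soft-thresholding with lambda = 1.16:
prox(-5.3968) = sign(-5.3968)*max(|-5.3968| - 1.16, 0) = -4.2368
prox(-0.7233) = sign(-0.7233)*max(|-0.7233| - 1.16, 0) = 0.0
prox(1.1804) = sign(1.1804)*max(|1.1804| - 1.16, 0) = 0.0204
prox(x) = [-4.2368, 0.0, 0.0204]
||prox(x)||_1 = 4.2368 + 0.0 + 0.0204 = 4.2572


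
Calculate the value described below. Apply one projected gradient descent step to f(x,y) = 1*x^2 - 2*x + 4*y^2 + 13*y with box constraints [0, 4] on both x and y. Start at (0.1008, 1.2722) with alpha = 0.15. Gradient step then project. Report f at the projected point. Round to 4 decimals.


Step 1: Compute gradient at (0.1008, 1.2722).
grad_x = 2*1*0.1008 - 2 = -1.7984
grad_y = 2*4*1.2722 + 13 = 23.1776
Step 2: Gradient step.
x_raw = 0.1008 - 0.15*-1.7984 = 0.3706
y_raw = 1.2722 - 0.15*23.1776 = -2.2044
Step 3: Project onto [0, 4].
x_proj = clip(0.3706) = 0.3706
y_proj = clip(-2.2044) = 0.0
Step 4: Evaluate f.
f(0.3706, 0.0) = -0.6038


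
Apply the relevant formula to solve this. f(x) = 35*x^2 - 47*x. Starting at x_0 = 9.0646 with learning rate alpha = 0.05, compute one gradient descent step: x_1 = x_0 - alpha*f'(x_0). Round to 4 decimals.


We compute the gradient at x_0 and apply the update.
f'(x) = 70*x - 47
f'(9.0646) = 70*9.0646 - 47 = 587.522
x_1 = 9.0646 - 0.05*587.522 = -20.3115


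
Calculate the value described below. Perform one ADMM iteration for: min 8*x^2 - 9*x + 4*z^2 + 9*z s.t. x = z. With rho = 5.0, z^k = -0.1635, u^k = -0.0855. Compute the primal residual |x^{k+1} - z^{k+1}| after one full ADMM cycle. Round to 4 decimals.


ADMM iteration with rho = 5.0, z^k = -0.1635, u^k = -0.0855
Step 1: x-update.
Minimize 8*x^2 - 9*x + (5.0/2)*(x + 0.1635 - 0.0855)^2
FOC: (2*8 + 5.0)*x = 9 + 5.0*(-0.1635 + 0.0855)
x^{k+1} = 0.41
Step 2: z-update.
Minimize 4*z^2 + 9*z + (5.0/2)*(0.41 - z - 0.0855)^2
FOC: (2*4 + 5.0)*z = -9 + 5.0*(0.41 - 0.0855)
z^{k+1} = -0.5675
Step 3: u-update.
u^{k+1} = -0.0855 + 0.41 + 0.5675 = 0.892
Step 4: Primal residual = |0.41 + 0.5675| = 0.9775


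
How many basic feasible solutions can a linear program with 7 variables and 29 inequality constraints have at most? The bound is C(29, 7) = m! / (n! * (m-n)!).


Each vertex corresponds to some choice of n active constraints out of m, so the number of vertices is at most C(m, n) = m! / (n!(m-n)!).
m = 29, n = 7
Numerator: 29 * 28 * 27 * 26 * 25 * 24 * 23
Denominator: 7! = 5040
C(29, 7) = 1560780


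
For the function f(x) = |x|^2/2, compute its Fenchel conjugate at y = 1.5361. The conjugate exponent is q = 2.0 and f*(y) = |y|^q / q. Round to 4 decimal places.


The conjugate exponent q satisfies 1/p + 1/q = 1.
p = 2, so q = 2/(2 - 1) = 2.0
|y|^q = 1.5361^2.0 = 2.3596
f*(1.5361) = 2.3596 / 2.0 = 1.1798


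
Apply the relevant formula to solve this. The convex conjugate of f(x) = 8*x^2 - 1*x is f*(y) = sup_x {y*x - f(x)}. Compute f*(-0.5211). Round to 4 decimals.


f*(y) = sup_x {y*x - a*x^2 - b*x} = sup_x {(y-b)*x - a*x^2}
FOC: (y - b) - 2a*x = 0 => x* = (y - b)/(2a)
x* = (-0.5211 + 1)/(2*8) = 0.0299
f*(-0.5211) = (y-b)^2/(4a) = (-0.5211 + 1)^2/(4*8)
= 0.2293/32 = 0.0072


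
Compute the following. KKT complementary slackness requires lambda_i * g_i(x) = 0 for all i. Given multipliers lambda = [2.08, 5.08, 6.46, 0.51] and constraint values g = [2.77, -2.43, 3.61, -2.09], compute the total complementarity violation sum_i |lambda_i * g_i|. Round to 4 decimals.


KKT complementary slackness check:
lambda_1 * g_1 = 2.08 * 2.77 = 5.7616
lambda_2 * g_2 = 5.08 * -2.43 = -12.3444
lambda_3 * g_3 = 6.46 * 3.61 = 23.3206
lambda_4 * g_4 = 0.51 * -2.09 = -1.0659
Total violation = 5.7616 + 12.3444 + 23.3206 + 1.0659 = 42.4925


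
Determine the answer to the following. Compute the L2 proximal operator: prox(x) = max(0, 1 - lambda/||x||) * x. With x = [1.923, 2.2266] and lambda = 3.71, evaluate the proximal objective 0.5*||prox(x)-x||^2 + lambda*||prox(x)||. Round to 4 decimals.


Step 1: Compute ||x||.
||x|| = 2.9421
Step 2: Compute scaling factor.
scale = max(0, 1 - 3.71/2.9421) = 0.0
Step 3: prox(x) = [0.0, 0.0]
||prox(x)|| = 0.0
Step 4: Proximal objective.
0.5*||prox-x||^2 = 4.3278
lambda*||prox|| = 0.0
Total = 4.3278


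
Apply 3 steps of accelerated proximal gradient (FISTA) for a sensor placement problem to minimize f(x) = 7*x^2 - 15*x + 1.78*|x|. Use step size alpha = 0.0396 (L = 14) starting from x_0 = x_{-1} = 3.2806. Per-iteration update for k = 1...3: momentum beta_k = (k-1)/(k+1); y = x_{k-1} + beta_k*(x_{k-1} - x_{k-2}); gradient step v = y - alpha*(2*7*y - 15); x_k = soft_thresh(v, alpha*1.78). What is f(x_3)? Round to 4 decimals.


FISTA on f(x) = 7*x^2 - 15*x + 1.78*|x|
L = 14, alpha = 0.0396
Iteration 1: beta = 0.0, y = 3.2806 + 0.0*(3.2806 - 3.2806) = 3.2806
  grad(y) = 30.9284, v = y - alpha*grad = 2.0558
  prox(v) = soft_thresh(2.0558, 0.0705) = 1.9853
Iteration 2: beta = 0.3333, y = 1.9853 + 0.3333*(1.9853 - 3.2806) = 1.5536
  grad(y) = 6.7504, v = y - alpha*grad = 1.2863
  prox(v) = soft_thresh(1.2863, 0.0705) = 1.2158
Iteration 3: beta = 0.5, y = 1.2158 + 0.5*(1.2158 - 1.9853) = 0.831
  grad(y) = -3.3657, v = y - alpha*grad = 0.9643
  prox(v) = soft_thresh(0.9643, 0.0705) = 0.8938
f(x_3) = 7*0.8938^2 - 15*0.8938 + 1.78*|0.8938| = -6.2239


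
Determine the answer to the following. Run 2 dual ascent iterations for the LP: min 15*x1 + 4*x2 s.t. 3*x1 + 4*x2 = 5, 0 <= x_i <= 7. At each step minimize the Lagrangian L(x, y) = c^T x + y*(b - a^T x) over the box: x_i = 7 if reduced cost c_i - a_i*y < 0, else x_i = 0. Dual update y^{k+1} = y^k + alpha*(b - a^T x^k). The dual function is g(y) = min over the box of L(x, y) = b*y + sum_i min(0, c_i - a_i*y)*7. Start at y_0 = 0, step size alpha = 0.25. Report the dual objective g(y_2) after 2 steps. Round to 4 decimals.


Dual ascent for LP: min 15*x1 + 4*x2, 3*x1 + 4*x2 = 5, 0 <= x_i <= 7
Step 1: y^k = 0.0, reduced costs: (15.0, 4.0)
  x^k = (0.0, 0.0), subgradient = b - a^T x = 5.0
  y^{k+1} = 0.0 + 0.25*5.0 = 1.25
Step 2: y^k = 1.25, reduced costs: (11.25, -1.0)
  x^k = (0.0, 7.0), subgradient = b - a^T x = -23.0
  y^{k+1} = 1.25 + 0.25*-23.0 = -4.5
Dual objective at y_2 = -4.5: reduced costs (28.5, 22.0), box minimizer x = (0.0, 0.0)
g(y_2) = b*y + (c1 - a1*y)*x1 + (c2 - a2*y)*x2 = 5*(-4.5) + 28.5*0.0 + 22.0*0.0 = -22.5 + 0.0 + 0.0 = -22.5


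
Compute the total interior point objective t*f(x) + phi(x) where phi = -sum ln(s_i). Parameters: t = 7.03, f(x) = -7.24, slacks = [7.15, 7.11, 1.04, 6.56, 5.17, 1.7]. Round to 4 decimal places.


Step 1: Compute log-barrier.
ln values: [1.9671, 1.9615, 0.0392, 1.881, 1.6429, 0.5306]
phi = -(1.9671 + 1.9615 + 0.0392 + 1.881 + 1.6429 + 0.5306) = -8.0223
Step 2: Compute augmented objective.
t*f(x) = 7.03*-7.24 = -50.8972
Total = -50.8972 - 8.0223 = -58.9195


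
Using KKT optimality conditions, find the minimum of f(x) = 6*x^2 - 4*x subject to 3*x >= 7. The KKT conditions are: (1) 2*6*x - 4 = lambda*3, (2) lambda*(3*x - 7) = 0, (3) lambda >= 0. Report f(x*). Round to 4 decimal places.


Step 1: Try lambda = 0 (constraint inactive).
x_unc = 4/(2*6) = 0.3333
Check: 3*0.3333 = 0.9999 < 7 -- violated!
Step 2: Constraint must be active: 3*x = 7
x* = 7/3 = 2.3333 (rounded; the exact value 7/3 is used below)
lambda = (2*6*(7/3) - 4)/3 = 8.0
Step 3: Compute optimal value.
f(x*) = 6*(7/3)^2 - 4*(7/3) = 23.3333


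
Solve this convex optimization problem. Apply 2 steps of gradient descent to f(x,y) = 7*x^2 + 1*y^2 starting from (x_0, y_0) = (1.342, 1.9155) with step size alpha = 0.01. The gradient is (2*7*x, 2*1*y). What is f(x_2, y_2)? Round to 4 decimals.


Gradient descent on f(x,y) = 7*x^2 + 1*y^2.
Starting point: (1.342, 1.9155), alpha = 0.01
Step 1: grad_x = 2*7*1.342 = 18.788, grad_y = 2*1*1.9155 = 3.831
  x_1 = 1.342 - 0.01*18.788 = 1.1541
  y_1 = 1.9155 - 0.01*3.831 = 1.8772
Step 2: grad_x = 2*7*1.1541 = 16.1577, grad_y = 2*1*1.8772 = 3.7544
  x_2 = 1.1541 - 0.01*16.1577 = 0.9925
  y_2 = 1.8772 - 0.01*3.7544 = 1.8396
f(0.9925, 1.8396) = 7*0.9925^2 + 1*1.8396^2 = 10.2803


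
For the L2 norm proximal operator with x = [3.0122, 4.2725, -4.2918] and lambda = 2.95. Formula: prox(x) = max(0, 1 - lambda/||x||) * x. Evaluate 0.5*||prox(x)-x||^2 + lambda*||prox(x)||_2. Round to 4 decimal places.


Step 1: Compute ||x||.
||x|| = 6.7637
Step 2: Compute scaling factor.
scale = max(0, 1 - 2.95/6.7637) = 0.5638
Step 3: prox(x) = [1.6984, 2.409, -2.4199]
||prox(x)|| = 3.8137
Step 4: Proximal objective.
0.5*||prox-x||^2 = 4.3513
lambda*||prox|| = 11.2504
Total = 15.6016


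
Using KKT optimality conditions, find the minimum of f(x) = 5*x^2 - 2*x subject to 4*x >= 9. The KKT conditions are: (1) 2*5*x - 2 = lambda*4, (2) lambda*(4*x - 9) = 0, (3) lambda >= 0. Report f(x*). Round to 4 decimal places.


Step 1: Try lambda = 0 (constraint inactive).
x_unc = 2/(2*5) = 0.2
Check: 4*0.2 = 0.8 < 9 -- violated!
Step 2: Constraint must be active: 4*x = 9
x* = 9/4 = 2.25
lambda = (2*5*2.25 - 2)/4 = 5.125
Step 3: Compute optimal value.
f(x*) = 5*2.25^2 - 2*2.25 = 20.8125


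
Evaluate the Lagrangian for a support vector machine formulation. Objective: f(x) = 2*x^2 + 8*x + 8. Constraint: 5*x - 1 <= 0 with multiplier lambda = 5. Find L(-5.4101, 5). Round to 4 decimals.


Step 1: Evaluate f(x).
f(-5.4101) = 2*(-5.4101)^2 + 8*(-5.4101) + 8 = 23.2576
Step 2: Evaluate g(x).
g(-5.4101) = 5*-5.4101 - 1 = -28.0505
Step 3: Compute Lagrangian.
L = 23.2576 + 5*-28.0505 = -116.9949


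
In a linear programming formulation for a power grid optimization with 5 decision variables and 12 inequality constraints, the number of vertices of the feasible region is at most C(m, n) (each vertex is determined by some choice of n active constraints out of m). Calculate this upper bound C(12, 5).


Each vertex corresponds to some choice of n active constraints out of m, so the number of vertices is at most C(m, n) = m! / (n!(m-n)!).
m = 12, n = 5
Numerator: 12 * 11 * 10 * 9 * 8
Denominator: 5! = 120
C(12, 5) = 792
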